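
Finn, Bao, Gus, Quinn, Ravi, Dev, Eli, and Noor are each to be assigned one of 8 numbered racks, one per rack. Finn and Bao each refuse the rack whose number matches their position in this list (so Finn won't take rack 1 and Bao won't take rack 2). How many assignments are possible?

30960

Let Aᵢ (for i ∈ {1, 2}) be the placements that put person i in their forbidden rack. Any j of these fix j positions, leaving (8−j)! ways to fill the rest, and there are C(2,j) ways to pick which j.
By inclusion–exclusion, the number of valid placements is Σ_{j=0}^{2} (−1)^j C(2,j)·(8−j)!.
Computing: 40320 − 10080 + 720 = 30960.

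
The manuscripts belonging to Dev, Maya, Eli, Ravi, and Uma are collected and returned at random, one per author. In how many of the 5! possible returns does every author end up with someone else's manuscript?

Let Aᵢ be the assignments in which author i gets their own manuscript. We want the size of the complement of A₁∪…∪A_5.
By inclusion–exclusion this is Σ_{j=0}^{5} (−1)^j C(5,j)·(5−j)!.
Computing: 120 − 120 + 60 − 20 + 5 − 1 = 44.

44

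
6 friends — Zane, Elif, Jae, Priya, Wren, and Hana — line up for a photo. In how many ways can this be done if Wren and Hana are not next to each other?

480

Of the 6! = 720 arrangements, those with Wren and Hana adjacent number 2 × 5! = 240 (treat the pair as a block with 2 internal orders).
So 720 − 240 = 480 arrangements keep them apart.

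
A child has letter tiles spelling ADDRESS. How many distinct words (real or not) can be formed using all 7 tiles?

1260

ADDRESS has 7 letters with D appearing twice and S appearing twice.
Dividing 7! = 5040 by 2!·2! = 4 for the repeated letters gives 1260.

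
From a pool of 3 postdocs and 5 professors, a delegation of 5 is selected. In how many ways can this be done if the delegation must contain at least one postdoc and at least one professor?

55

Unrestricted: C(8,5) = 56 ways to pick any 5 of the 8.
Subtract selections that omit an entire group: no postdocs → C(5,5) = 1; no professors → C(3,5) = 0.
Both groups omitted at once is impossible, so 56 − 1 = 55.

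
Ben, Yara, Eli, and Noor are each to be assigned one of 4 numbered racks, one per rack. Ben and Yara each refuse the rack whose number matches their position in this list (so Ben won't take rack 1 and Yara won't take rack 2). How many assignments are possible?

14

Let Aᵢ (for i ∈ {1, 2}) be the placements that put person i in their forbidden rack. Any j of these fix j positions, leaving (4−j)! ways to fill the rest, and there are C(2,j) ways to pick which j.
By inclusion–exclusion, the number of valid placements is Σ_{j=0}^{2} (−1)^j C(2,j)·(4−j)!.
Computing: 24 − 12 + 2 = 14.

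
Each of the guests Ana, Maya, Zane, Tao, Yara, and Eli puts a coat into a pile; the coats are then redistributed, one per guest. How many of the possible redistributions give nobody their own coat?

265

Let Aᵢ be the assignments in which guest i gets their own coat. We want the size of the complement of A₁∪…∪A_6.
By inclusion–exclusion this is Σ_{j=0}^{6} (−1)^j C(6,j)·(6−j)!.
Computing: 720 − 720 + 360 − 120 + 30 − 6 + 1 = 265.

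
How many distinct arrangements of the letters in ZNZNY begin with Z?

Fix Z in the first position and arrange the remaining 4 letters.
Those 4 letters have N appearing twice, giving (4)!/(2!) = 12.

12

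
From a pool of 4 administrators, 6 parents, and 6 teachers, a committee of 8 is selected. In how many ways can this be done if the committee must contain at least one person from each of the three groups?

12285

Total 8-person selections from all 16: C(16,8) = 12870.
Subtract selections that omit an entire group: no administrators → C(12,8) = 495; no parents → C(10,8) = 45; no teachers → C(10,8) = 45.
Add back selections omitting two groups (i.e. drawn from a single group): C(4,8) + C(6,8) + C(6,8) = 0.
By inclusion–exclusion: 12870 − 585 + 0 = 12285.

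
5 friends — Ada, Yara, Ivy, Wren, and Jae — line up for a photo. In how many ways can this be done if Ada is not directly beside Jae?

72

Of the 5! = 120 arrangements, those with Ada and Jae adjacent number 2 × 4! = 48 (treat the pair as a block with 2 internal orders).
So 120 − 48 = 72 arrangements keep them apart.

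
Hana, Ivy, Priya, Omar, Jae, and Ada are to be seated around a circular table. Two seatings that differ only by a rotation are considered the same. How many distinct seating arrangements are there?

120

Seat Hana anywhere (absorbing the rotational symmetry), then permute the other 5: (5)! = 120.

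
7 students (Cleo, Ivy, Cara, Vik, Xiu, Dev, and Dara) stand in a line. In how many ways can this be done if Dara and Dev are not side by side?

There are 7! = 5040 arrangements in all. If Dara and Dev are adjacent, merging them into one block gives 2·(6)! = 1440 arrangements.
So 5040 − 1440 = 3600 arrangements keep them apart.

3600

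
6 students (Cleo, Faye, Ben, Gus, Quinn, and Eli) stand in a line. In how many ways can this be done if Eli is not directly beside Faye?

480

Of the 6! = 720 arrangements, those with Eli and Faye adjacent number 2 × 5! = 240 (treat the pair as a block with 2 internal orders).
So 720 − 240 = 480 arrangements keep them apart.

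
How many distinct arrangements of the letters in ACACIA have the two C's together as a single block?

Treat the 2 copies of C as a single block. The multiset to arrange is then {CC, A, A, A, I}, 5 items in all.
That gives (5)!/(3!) = 20 arrangements.

20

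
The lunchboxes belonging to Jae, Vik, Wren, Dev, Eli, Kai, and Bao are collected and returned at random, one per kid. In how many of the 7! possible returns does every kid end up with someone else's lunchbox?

1854

Let Aᵢ be the assignments in which kid i gets their own lunchbox. We want the size of the complement of A₁∪…∪A_7.
By inclusion–exclusion this is Σ_{j=0}^{7} (−1)^j C(7,j)·(7−j)!.
Computing: 5040 − 5040 + 2520 − 840 + 210 − 42 + 7 − 1 = 1854.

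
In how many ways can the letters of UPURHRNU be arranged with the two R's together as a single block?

Treat the 2 copies of R as a single block. The multiset to arrange is then {RR, H, N, P, U, U, U}, 7 items in all.
That gives (7)!/(3!) = 840 arrangements.

840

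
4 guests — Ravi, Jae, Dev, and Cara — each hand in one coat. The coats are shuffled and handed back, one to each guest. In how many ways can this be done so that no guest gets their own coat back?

Let Aᵢ be the assignments in which guest i gets their own coat. We want the size of the complement of A₁∪…∪A_4.
By inclusion–exclusion this is Σ_{j=0}^{4} (−1)^j C(4,j)·(4−j)!.
Computing: 24 − 24 + 12 − 4 + 1 = 9.

9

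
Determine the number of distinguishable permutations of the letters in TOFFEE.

180

Letter multiplicities in TOFFEE: E×2, F×2, O×1, T×1.
Dividing 6! = 720 by 2!·2! = 4 for the repeated letters gives 180.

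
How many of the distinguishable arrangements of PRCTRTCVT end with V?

With the last slot taken by V, it remains to arrange the other 8 letters (PRCTRTCT).
Those 8 letters have C appearing twice, R appearing twice, and T appearing 3 times, giving (8)!/(3!·2!·2!) = 1680.

1680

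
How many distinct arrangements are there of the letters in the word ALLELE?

The 6 letters of ALLELE have repeats: E appearing twice and L appearing 3 times.
Dividing 6! = 720 by 3!·2! = 12 for the repeated letters gives 60.

60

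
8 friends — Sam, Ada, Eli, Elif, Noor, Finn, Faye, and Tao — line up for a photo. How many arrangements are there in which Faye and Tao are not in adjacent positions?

Of the 8! = 40320 arrangements, those with Faye and Tao adjacent number 2 × 7! = 10080 (treat the pair as a block with 2 internal orders).
Complementary counting: 40320 − 10080 = 30240.

30240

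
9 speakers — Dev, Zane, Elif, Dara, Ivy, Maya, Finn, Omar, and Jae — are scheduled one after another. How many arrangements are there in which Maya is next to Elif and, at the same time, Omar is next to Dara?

Treat {Maya,Elif} as one block (2 orders) and {Omar,Dara} as another (2 orders).
That leaves 7 units to arrange: 2 × 2 × 7! = 4 × 5040 = 20160.

20160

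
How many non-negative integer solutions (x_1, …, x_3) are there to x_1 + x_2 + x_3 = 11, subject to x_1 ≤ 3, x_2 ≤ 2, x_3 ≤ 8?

6

By stars and bars, unrestricted non-negative solutions to x_1+…+x_3 = 11 number C(11+2,2) = 78.
Subtract solutions that violate a single cap (substitute x_i' = x_i − (cap_i+1)): x_1 ≥ 4 gives C(9,2) = 36; x_2 ≥ 3 gives C(10,2) = 45; x_3 ≥ 9 gives C(4,2) = 6. Together 87.
Add back pairs where two caps are both exceeded: 15 + 0 + 0 = 15.
By inclusion–exclusion the count is 78 − 87 + 15 = 6.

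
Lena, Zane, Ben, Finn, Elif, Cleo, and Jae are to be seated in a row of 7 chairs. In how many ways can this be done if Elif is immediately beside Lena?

1440

Glue Elif and Lena into one block (2 internal orders), leaving 6 units to arrange in a row.
So the count is 2·(6)! = 1440.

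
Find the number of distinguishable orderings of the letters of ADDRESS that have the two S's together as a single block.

Treat the 2 copies of S as a single block. The multiset to arrange is then {SS, A, D, D, E, R}, 6 items in all.
That gives (6)!/(2!) = 360 arrangements.

360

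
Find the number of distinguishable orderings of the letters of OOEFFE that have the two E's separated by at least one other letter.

Total arrangements of OOEFFE: 6!/(2!·2!·2!) = 90.
Arrangements with the E's together: treat EE as one letter, giving (5)!/(2!·2!) = 30.
Subtracting, 90 − 30 = 60 arrangements keep the E's apart.

60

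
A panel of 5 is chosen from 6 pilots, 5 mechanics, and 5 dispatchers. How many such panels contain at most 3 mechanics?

Split by how many mechanics are chosen (0 through 3).
Sum: C(5,0)·C(11,5) + C(5,1)·C(11,4) + C(5,2)·C(11,3) + C(5,3)·C(11,2) = 462 + 1650 + 1650 + 550 = 4312.

4312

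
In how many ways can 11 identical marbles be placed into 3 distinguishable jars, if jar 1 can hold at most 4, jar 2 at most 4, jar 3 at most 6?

10

By stars and bars, unrestricted non-negative solutions to x_1+…+x_3 = 11 number C(11+2,2) = 78.
Subtract solutions that violate a single cap (substitute x_i' = x_i − (cap_i+1)): x_1 ≥ 5 gives C(8,2) = 28; x_2 ≥ 5 gives C(8,2) = 28; x_3 ≥ 7 gives C(6,2) = 15. Together 71.
Add back pairs where two caps are both exceeded: 3 + 0 + 0 = 3.
By inclusion–exclusion the count is 78 − 71 + 3 = 10.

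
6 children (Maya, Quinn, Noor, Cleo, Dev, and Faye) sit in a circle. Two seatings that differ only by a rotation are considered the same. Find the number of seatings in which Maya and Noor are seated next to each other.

48

Treat {Maya, Noor} as one unit (2 internal orders) and seat the resulting 5 units around the table: (4)! circular arrangements.
So 2 × (4)! = 2 × 24 = 48.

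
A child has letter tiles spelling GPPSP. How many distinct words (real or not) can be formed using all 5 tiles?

GPPSP has 5 letters with P appearing 3 times.
Dividing 5! = 120 by 3! = 6 for the repeated letters gives 20.

20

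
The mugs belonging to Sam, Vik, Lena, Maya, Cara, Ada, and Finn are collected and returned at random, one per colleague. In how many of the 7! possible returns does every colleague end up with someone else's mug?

This is the derangement count D_7: permutations of 7 items with no fixed point.
By inclusion–exclusion this is Σ_{j=0}^{7} (−1)^j C(7,j)·(7−j)!.
Computing: 5040 − 5040 + 2520 − 840 + 210 − 42 + 7 − 1 = 1854.

1854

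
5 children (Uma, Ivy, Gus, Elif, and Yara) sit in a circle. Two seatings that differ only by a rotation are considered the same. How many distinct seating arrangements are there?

Seat Uma anywhere (absorbing the rotational symmetry), then permute the other 4: (4)! = 24.

24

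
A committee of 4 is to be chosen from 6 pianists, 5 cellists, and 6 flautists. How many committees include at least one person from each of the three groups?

Unrestricted: C(17,4) = 2380 ways to pick any 4 of the 17.
Subtract selections that omit an entire group: no pianists → C(11,4) = 330; no cellists → C(12,4) = 495; no flautists → C(11,4) = 330.
Add back selections omitting two groups (i.e. drawn from a single group): C(6,4) + C(5,4) + C(6,4) = 35.
By inclusion–exclusion: 2380 − 1155 + 35 = 1260.

1260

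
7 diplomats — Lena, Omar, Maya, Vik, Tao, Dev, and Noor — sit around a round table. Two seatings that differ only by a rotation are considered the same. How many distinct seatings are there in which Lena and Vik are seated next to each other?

Treat {Lena, Vik} as one unit (2 internal orders) and seat the resulting 6 units around the table: (5)! circular arrangements.
So 2 × (5)! = 2 × 120 = 240.

240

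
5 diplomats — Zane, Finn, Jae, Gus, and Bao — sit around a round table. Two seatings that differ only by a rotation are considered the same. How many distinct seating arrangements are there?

Around a circle, 5 distinct people have 5!/5 = (4)! = 24 rotationally distinct seatings.

24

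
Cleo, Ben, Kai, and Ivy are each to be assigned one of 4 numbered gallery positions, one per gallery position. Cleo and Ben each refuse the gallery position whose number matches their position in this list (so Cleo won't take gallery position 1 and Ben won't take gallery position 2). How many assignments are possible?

Let Aᵢ (for i ∈ {1, 2}) be the placements that put person i in their forbidden gallery position. Any j of these fix j positions, leaving (4−j)! ways to fill the rest, and there are C(2,j) ways to pick which j.
By inclusion–exclusion, the number of valid placements is Σ_{j=0}^{2} (−1)^j C(2,j)·(4−j)!.
Computing: 24 − 12 + 2 = 14.

14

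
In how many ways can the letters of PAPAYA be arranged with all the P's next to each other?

Treat the 2 copies of P as a single block. The multiset to arrange is then {PP, A, A, A, Y}, 5 items in all.
That gives (5)!/(3!) = 20 arrangements.

20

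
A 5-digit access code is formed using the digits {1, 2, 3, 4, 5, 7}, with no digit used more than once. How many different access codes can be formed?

720

This is a permutation of 5 out of 6: P(6,5) = 6!/1!.
6 × 5 × 4 × 3 × 2 = 720.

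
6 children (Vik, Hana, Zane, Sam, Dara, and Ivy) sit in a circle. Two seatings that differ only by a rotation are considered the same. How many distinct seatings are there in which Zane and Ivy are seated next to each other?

Treat {Zane, Ivy} as one unit (2 internal orders) and seat the resulting 5 units around the table: (4)! circular arrangements.
So 2 × (4)! = 2 × 24 = 48.

48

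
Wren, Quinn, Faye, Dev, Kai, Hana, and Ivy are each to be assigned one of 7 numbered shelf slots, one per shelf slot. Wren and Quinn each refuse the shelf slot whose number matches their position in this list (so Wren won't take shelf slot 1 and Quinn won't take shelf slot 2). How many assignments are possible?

3720

Let Aᵢ (for i ∈ {1, 2}) be the placements that put person i in their forbidden shelf slot. Any j of these fix j positions, leaving (7−j)! ways to fill the rest, and there are C(2,j) ways to pick which j.
By inclusion–exclusion, the number of valid placements is Σ_{j=0}^{2} (−1)^j C(2,j)·(7−j)!.
Computing: 5040 − 1440 + 120 = 3720.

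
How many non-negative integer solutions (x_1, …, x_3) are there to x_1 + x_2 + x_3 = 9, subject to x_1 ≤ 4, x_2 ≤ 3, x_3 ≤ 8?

Ignoring the caps, the number of non-negative solutions to x_1+…+x_3 = 9 is C(11,2) = 55.
Subtract solutions that violate a single cap (substitute x_i' = x_i − (cap_i+1)): x_1 ≥ 5 gives C(6,2) = 15; x_2 ≥ 4 gives C(7,2) = 21; x_3 ≥ 9 gives C(2,2) = 1. Together 37.
Add back pairs where two caps are both exceeded: 1 + 0 + 0 = 1.
By inclusion–exclusion the count is 55 − 37 + 1 = 19.

19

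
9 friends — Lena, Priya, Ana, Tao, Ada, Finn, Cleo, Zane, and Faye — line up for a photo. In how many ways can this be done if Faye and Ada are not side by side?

There are 9! = 362880 arrangements in all. If Faye and Ada are adjacent, merging them into one block gives 2·(8)! = 80640 arrangements.
So 362880 − 80640 = 282240 arrangements keep them apart.

282240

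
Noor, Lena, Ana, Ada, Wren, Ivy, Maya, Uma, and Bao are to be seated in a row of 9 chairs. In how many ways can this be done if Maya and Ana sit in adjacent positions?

Place the 7 others and the Maya-Ana pair as 8 objects in a line; the pair has 2 internal arrangements.
That gives 2 × 8! = 2 × 40320 = 80640.

80640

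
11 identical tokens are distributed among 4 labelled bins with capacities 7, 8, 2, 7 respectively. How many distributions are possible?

151

Ignoring the caps, the number of non-negative solutions to x_1+…+x_4 = 11 is C(14,3) = 364.
Subtract solutions that violate a single cap (substitute x_i' = x_i − (cap_i+1)): x_1 ≥ 8 gives C(6,3) = 20; x_2 ≥ 9 gives C(5,3) = 10; x_3 ≥ 3 gives C(11,3) = 165; x_4 ≥ 8 gives C(6,3) = 20. Together 215.
Add back pairs where two caps are both exceeded: 0 + 1 + 0 + 0 + 0 + 1 = 2.
By inclusion–exclusion the count is 364 − 215 + 2 = 151.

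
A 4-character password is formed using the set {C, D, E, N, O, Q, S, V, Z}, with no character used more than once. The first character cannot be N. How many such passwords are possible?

2688

The first character has 9−1 = 8 choices (anything except N).
The remaining 3 characters are filled from the other 8 symbols without repetition: 8 × 7 × 6 = 336.
Total: 8 × 336 = 2688.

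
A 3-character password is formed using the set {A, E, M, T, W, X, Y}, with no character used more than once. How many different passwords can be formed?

Choose and order 3 of the 7 symbols: the first character has 7 options, the next 6, then 5.
7 × 6 × 5 = 210.

210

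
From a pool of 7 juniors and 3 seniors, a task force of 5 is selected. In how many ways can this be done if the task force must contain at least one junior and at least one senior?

231

Unrestricted: C(10,5) = 252 ways to pick any 5 of the 10.
Selections missing a whole group: no juniors → C(3,5) = 0; no seniors → C(7,5) = 21.
Both groups omitted at once is impossible, so 252 − 21 = 231.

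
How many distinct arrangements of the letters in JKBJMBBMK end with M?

1680

With the last slot taken by M, it remains to arrange the other 8 letters (JKBJBBMK).
Those 8 letters have B appearing 3 times, J appearing twice, and K appearing twice, giving (8)!/(3!·2!·2!) = 1680.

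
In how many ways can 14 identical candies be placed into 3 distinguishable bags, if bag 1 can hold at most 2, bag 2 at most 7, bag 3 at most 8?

Ignoring the caps, the number of non-negative solutions to x_1+…+x_3 = 14 is C(16,2) = 120.
Subtract solutions that violate a single cap (substitute x_i' = x_i − (cap_i+1)): x_1 ≥ 3 gives C(13,2) = 78; x_2 ≥ 8 gives C(8,2) = 28; x_3 ≥ 9 gives C(7,2) = 21. Together 127.
Add back pairs where two caps are both exceeded: 10 + 6 + 0 = 16.
By inclusion–exclusion the count is 120 − 127 + 16 = 9.

9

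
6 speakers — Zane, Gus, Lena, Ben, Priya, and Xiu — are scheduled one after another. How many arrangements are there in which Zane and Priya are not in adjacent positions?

Of the 6! = 720 arrangements, those with Zane and Priya adjacent number 2 × 5! = 240 (treat the pair as a block with 2 internal orders).
So 720 − 240 = 480 arrangements keep them apart.

480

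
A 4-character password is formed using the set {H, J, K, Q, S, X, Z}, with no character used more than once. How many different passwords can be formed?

840

This is a permutation of 4 out of 7: P(7,4) = 7!/3!.
7 × 6 × 5 × 4 = 840.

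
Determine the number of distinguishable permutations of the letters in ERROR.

20

The 5 letters of ERROR have repeats: R appearing 3 times.
The number of distinct arrangements is 5!/(3!) = 120/6 = 20.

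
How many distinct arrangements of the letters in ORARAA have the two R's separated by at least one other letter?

Total arrangements of ORARAA: 6!/(3!·2!) = 60.
If the two R's are adjacent, glue them into one block, leaving 5 items to arrange: (5)!/(3!) = 20 ways.
Hence 60 − 20 = 40.

40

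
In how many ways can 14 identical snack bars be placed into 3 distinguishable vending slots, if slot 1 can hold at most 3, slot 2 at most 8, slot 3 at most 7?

14

By stars and bars, unrestricted non-negative solutions to x_1+…+x_3 = 14 number C(14+2,2) = 120.
Subtract solutions that violate a single cap (substitute x_i' = x_i − (cap_i+1)): x_1 ≥ 4 gives C(12,2) = 66; x_2 ≥ 9 gives C(7,2) = 21; x_3 ≥ 8 gives C(8,2) = 28. Together 115.
Add back pairs where two caps are both exceeded: 3 + 6 + 0 = 9.
By inclusion–exclusion the count is 120 − 115 + 9 = 14.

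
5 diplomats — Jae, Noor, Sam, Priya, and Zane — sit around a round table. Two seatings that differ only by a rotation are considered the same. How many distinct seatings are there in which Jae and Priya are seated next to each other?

12

Glue Jae and Priya into a block (2 internal orders). Seating 4 units around a circle gives (3)! arrangements.
So 2 × (3)! = 2 × 6 = 12.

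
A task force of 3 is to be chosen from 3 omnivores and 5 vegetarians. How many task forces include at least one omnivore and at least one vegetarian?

45

Unrestricted: C(8,3) = 56 ways to pick any 3 of the 8.
Selections missing a whole group: no omnivores → C(5,3) = 10; no vegetarians → C(3,3) = 1.
Both groups omitted at once is impossible, so 56 − 11 = 45.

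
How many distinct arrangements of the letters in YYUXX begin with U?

6

With the first slot taken by U, it remains to arrange the other 4 letters (YYXX).
Those 4 letters have X appearing twice and Y appearing twice, giving (4)!/(2!·2!) = 6.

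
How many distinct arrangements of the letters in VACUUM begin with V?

With the first slot taken by V, it remains to arrange the other 5 letters (ACUUM).
Those 5 letters have U appearing twice, giving (5)!/(2!) = 60.

60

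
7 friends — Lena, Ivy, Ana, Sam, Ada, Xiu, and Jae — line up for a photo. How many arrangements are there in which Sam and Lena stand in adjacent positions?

1440

Glue Sam and Lena into one block (2 internal orders), leaving 6 units to arrange in a row.
That gives 2 × 6! = 2 × 720 = 1440.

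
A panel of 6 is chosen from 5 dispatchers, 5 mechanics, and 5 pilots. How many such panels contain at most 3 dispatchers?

4770

Split by how many dispatchers are chosen (0 through 3).
Sum: C(5,0)·C(10,6) + C(5,1)·C(10,5) + C(5,2)·C(10,4) + C(5,3)·C(10,3) = 210 + 1260 + 2100 + 1200 = 4770.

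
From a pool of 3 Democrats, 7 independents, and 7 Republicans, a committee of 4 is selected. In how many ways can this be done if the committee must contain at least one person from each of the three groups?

Unrestricted: C(17,4) = 2380 ways to pick any 4 of the 17.
Selections missing a whole group: no Democrats → C(14,4) = 1001; no independents → C(10,4) = 210; no Republicans → C(10,4) = 210.
Add back selections omitting two groups (i.e. drawn from a single group): C(3,4) + C(7,4) + C(7,4) = 70.
By inclusion–exclusion: 2380 − 1421 + 70 = 1029.

1029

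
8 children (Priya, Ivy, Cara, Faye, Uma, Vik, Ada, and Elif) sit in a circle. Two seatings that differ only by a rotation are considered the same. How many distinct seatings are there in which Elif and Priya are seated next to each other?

Treat {Elif, Priya} as one unit (2 internal orders) and seat the resulting 7 units around the table: (6)! circular arrangements.
So 2 × (6)! = 2 × 720 = 1440.

1440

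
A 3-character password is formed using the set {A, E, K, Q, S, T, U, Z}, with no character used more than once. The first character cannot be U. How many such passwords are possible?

The first character has 8−1 = 7 choices (anything except U).
The remaining 2 characters are filled from the other 7 symbols without repetition: 7 × 6 = 42.
Total: 7 × 42 = 294.

294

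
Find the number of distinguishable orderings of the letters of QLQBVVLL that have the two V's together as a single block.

Treat the 2 copies of V as a single block. The multiset to arrange is then {VV, B, L, L, L, Q, Q}, 7 items in all.
That gives (7)!/(3!·2!) = 420 arrangements.

420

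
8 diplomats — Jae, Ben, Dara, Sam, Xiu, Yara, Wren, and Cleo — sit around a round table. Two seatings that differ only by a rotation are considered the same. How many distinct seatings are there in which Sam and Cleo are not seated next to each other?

3600

All circular seatings of 8 people number (7)! = 5040.
Seatings with Sam beside Cleo: treat them as a block with 2 internal orders, giving 2 × (6)! = 1440.
Subtracting, 5040 − 1440 = 3600.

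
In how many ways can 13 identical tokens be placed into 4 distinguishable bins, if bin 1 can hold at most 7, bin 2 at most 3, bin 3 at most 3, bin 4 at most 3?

20

Ignoring the caps, the number of non-negative solutions to x_1+…+x_4 = 13 is C(16,3) = 560.
Subtract solutions that violate a single cap (substitute x_i' = x_i − (cap_i+1)): x_1 ≥ 8 gives C(8,3) = 56; x_2 ≥ 4 gives C(12,3) = 220; x_3 ≥ 4 gives C(12,3) = 220; x_4 ≥ 4 gives C(12,3) = 220. Together 716.
Add back pairs where two caps are both exceeded: 4 + 4 + 4 + 56 + 56 + 56 = 180.
Subtract triples: 0 + 0 + 0 + 4 = 4.
By inclusion–exclusion the count is 560 − 716 + 180 − 4 = 20.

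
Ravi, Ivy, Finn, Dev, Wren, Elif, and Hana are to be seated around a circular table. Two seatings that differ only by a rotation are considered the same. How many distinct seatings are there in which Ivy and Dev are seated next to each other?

Glue Ivy and Dev into a block (2 internal orders). Seating 6 units around a circle gives (5)! arrangements.
So 2 × (5)! = 2 × 120 = 240.

240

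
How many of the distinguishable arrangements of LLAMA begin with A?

With the first slot taken by A, it remains to arrange the other 4 letters (LLMA).
Those 4 letters have L appearing twice, giving (4)!/(2!) = 12.

12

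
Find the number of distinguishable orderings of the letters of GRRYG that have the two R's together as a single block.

12

Treat the 2 copies of R as a single block. The multiset to arrange is then {RR, G, G, Y}, 4 items in all.
That gives (4)!/(2!) = 12 arrangements.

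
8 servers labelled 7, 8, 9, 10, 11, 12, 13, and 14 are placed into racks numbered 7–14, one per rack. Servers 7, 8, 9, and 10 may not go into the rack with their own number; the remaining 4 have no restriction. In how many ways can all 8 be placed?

Let Aᵢ (for 7 ≤ i ≤ 10) be the placements that put server i in its forbidden rack. Any j of these fix j positions, leaving (8−j)! ways to fill the rest, and there are C(4,j) ways to pick which j.
By inclusion–exclusion, the number of valid placements is Σ_{j=0}^{4} (−1)^j C(4,j)·(8−j)!.
Computing: 40320 − 20160 + 4320 − 480 + 24 = 24024.

24024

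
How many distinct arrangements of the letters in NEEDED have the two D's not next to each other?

There are 6!/(3!·2!) = 60 arrangements of NEEDED in total.
Arrangements with the D's together: treat DD as one letter, giving (5)!/(3!) = 20.
Hence 60 − 20 = 40.

40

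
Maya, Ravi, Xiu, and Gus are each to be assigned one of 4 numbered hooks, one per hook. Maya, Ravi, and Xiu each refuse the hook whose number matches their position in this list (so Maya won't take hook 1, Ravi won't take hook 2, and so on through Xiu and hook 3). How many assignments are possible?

11

Let Aᵢ (for i ∈ {1, 2, 3}) be the placements that put person i in their forbidden hook. Any j of these fix j positions, leaving (4−j)! ways to fill the rest, and there are C(3,j) ways to pick which j.
By inclusion–exclusion, the number of valid placements is Σ_{j=0}^{3} (−1)^j C(3,j)·(4−j)!.
Computing: 24 − 18 + 6 − 1 = 11.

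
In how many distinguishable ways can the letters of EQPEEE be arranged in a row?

30

Letter multiplicities in EQPEEE: E×4, P×1, Q×1.
Dividing 6! = 720 by 4! = 24 for the repeated letters gives 30.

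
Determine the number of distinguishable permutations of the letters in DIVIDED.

420

DIVIDED has 7 letters with D appearing 3 times and I appearing twice.
Dividing 7! = 5040 by 3!·2! = 12 for the repeated letters gives 420.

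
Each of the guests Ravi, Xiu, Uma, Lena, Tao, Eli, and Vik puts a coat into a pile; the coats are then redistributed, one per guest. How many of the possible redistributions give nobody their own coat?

Count assignments avoiding every fixed point. For any j of the 7 guests fixed to their own coat, the other 7−j can be arranged in (7−j)! ways.
By inclusion–exclusion this is Σ_{j=0}^{7} (−1)^j C(7,j)·(7−j)!.
Computing: 5040 − 5040 + 2520 − 840 + 210 − 42 + 7 − 1 = 1854.

1854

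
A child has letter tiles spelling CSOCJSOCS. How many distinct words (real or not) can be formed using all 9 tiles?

Letter multiplicities in CSOCJSOCS: C×3, J×1, O×2, S×3.
The number of distinct arrangements is 9!/(3!·3!·2!) = 362880/72 = 5040.

5040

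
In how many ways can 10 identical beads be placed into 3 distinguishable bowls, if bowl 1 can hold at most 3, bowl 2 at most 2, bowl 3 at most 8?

By stars and bars, unrestricted non-negative solutions to x_1+…+x_3 = 10 number C(10+2,2) = 66.
Subtract solutions that violate a single cap (substitute x_i' = x_i − (cap_i+1)): x_1 ≥ 4 gives C(8,2) = 28; x_2 ≥ 3 gives C(9,2) = 36; x_3 ≥ 9 gives C(3,2) = 3. Together 67.
Add back pairs where two caps are both exceeded: 10 + 0 + 0 = 10.
By inclusion–exclusion the count is 66 − 67 + 10 = 9.

9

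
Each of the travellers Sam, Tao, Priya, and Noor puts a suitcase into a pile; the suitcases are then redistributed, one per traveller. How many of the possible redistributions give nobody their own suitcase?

9

This is the derangement count D_4: permutations of 4 items with no fixed point.
By inclusion–exclusion this is Σ_{j=0}^{4} (−1)^j C(4,j)·(4−j)!.
Computing: 24 − 24 + 12 − 4 + 1 = 9.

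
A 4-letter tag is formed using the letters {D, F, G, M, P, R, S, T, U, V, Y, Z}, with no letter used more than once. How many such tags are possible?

11880

Choose and order 4 of the 12 symbols: the first letter has 12 options, the next 11, then 10, 9.
That product is 12 × 11 × 10 × 9 = 11880.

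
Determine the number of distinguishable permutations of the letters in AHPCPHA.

Letter multiplicities in AHPCPHA: A×2, C×1, H×2, P×2.
The number of distinct arrangements is 7!/(2!·2!·2!) = 5040/8 = 630.

630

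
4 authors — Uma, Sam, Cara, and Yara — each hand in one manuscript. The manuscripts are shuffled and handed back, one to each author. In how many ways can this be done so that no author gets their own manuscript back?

9

Let Aᵢ be the assignments in which author i gets their own manuscript. We want the size of the complement of A₁∪…∪A_4.
By inclusion–exclusion this is Σ_{j=0}^{4} (−1)^j C(4,j)·(4−j)!.
Computing: 24 − 24 + 12 − 4 + 1 = 9.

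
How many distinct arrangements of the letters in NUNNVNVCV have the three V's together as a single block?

210

Treat the 3 copies of V as a single block. The multiset to arrange is then {VVV, C, N, N, N, N, U}, 7 items in all.
That gives (7)!/(4!) = 210 arrangements.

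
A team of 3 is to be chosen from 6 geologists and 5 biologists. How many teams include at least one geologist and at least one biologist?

With no constraint there are C(11,3) = 165 possible selections.
Selections missing a whole group: no geologists → C(5,3) = 10; no biologists → C(6,3) = 20.
Both groups omitted at once is impossible, so 165 − 30 = 135.

135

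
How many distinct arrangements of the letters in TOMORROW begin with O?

1260

With the first slot taken by O, it remains to arrange the other 7 letters (TMORROW).
Those 7 letters have O appearing twice and R appearing twice, giving (7)!/(2!·2!) = 1260.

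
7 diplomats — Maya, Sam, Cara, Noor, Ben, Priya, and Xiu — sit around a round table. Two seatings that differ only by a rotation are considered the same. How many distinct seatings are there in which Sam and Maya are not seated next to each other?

All circular seatings of 7 people number (6)! = 720.
Those with Sam next to Maya: fuse the pair into one unit and seat 6 units around a circle — 2·(5)! = 240.
Subtracting, 720 − 240 = 480.

480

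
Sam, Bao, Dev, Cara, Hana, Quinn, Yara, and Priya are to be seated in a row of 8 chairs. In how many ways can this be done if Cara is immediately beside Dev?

Glue Cara and Dev into one block (2 internal orders), leaving 7 units to arrange in a row.
That gives 2 × 7! = 2 × 5040 = 10080.

10080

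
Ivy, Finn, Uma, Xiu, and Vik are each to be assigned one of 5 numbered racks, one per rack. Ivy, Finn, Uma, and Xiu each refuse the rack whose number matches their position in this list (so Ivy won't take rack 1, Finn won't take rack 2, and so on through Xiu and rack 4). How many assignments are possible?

53

Let Aᵢ (for 1 ≤ i ≤ 4) be the placements that put person i in their forbidden rack. Any j of these fix j positions, leaving (5−j)! ways to fill the rest, and there are C(4,j) ways to pick which j.
By inclusion–exclusion, the number of valid placements is Σ_{j=0}^{4} (−1)^j C(4,j)·(5−j)!.
Computing: 120 − 96 + 36 − 8 + 1 = 53.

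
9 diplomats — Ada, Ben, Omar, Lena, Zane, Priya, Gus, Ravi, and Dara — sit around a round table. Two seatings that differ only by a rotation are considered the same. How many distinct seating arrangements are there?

40320

Seat Ada anywhere (absorbing the rotational symmetry), then permute the other 8: (8)! = 40320.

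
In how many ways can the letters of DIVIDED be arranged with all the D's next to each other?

60

Treat the 3 copies of D as a single block. The multiset to arrange is then {DDD, E, I, I, V}, 5 items in all.
That gives (5)!/(2!) = 60 arrangements.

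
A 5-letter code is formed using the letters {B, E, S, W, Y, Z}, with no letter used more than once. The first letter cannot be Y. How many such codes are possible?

The first letter has 6−1 = 5 choices (anything except Y).
The remaining 4 letters are filled from the other 5 symbols without repetition: 5 × 4 × 3 × 2 = 120.
Total: 5 × 120 = 600.

600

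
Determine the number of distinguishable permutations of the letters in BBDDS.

BBDDS has 5 letters with B appearing twice and D appearing twice.
The number of distinct arrangements is 5!/(2!·2!) = 120/4 = 30.

30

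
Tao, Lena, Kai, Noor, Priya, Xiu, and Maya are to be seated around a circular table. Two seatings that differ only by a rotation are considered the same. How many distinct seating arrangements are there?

720

Seat Tao anywhere (absorbing the rotational symmetry), then permute the other 6: (6)! = 720.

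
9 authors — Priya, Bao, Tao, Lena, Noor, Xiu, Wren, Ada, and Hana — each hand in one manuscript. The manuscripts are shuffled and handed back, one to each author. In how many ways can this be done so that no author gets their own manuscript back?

This is the derangement count D_9: permutations of 9 items with no fixed point.
By inclusion–exclusion this is Σ_{j=0}^{9} (−1)^j C(9,j)·(9−j)!.
Computing: 362880 − 362880 + 181440 − 60480 + 15120 − 3024 + 504 − 72 + 9 − 1 = 133496.

133496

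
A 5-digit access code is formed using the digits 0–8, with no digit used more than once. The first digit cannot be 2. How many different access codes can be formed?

The first digit has 9−1 = 8 choices (anything except 2).
The remaining 4 digits are filled from the other 8 symbols without repetition: 8 × 7 × 6 × 5 = 1680.
Total: 8 × 1680 = 13440.

13440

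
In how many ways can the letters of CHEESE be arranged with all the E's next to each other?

24

Treat the 3 copies of E as a single block. The multiset to arrange is then {EEE, C, H, S}, 4 items in all.
All 4 items are distinct, so there are (4)! = 24 arrangements.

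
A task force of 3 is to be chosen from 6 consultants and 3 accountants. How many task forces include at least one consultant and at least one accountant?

Unrestricted: C(9,3) = 84 ways to pick any 3 of the 9.
Selections missing a whole group: no consultants → C(3,3) = 1; no accountants → C(6,3) = 20.
Both groups omitted at once is impossible, so 84 − 21 = 63.

63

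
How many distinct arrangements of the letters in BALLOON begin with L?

With the first slot taken by L, it remains to arrange the other 6 letters (BALOON).
Those 6 letters have O appearing twice, giving (6)!/(2!) = 360.

360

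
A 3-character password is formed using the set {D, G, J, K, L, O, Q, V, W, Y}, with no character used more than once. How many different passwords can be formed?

This is a permutation of 3 out of 10: P(10,3) = 10!/7!.
10 × 9 × 8 = 720.

720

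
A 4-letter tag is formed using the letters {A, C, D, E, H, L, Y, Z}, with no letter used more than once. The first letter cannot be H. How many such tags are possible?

1470

The first letter has 8−1 = 7 choices (anything except H).
The remaining 3 letters are filled from the other 7 symbols without repetition: 7 × 6 × 5 = 210.
Total: 7 × 210 = 1470.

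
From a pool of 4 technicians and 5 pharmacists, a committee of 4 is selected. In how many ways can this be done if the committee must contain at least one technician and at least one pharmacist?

Unrestricted: C(9,4) = 126 ways to pick any 4 of the 9.
Selections missing a whole group: no technicians → C(5,4) = 5; no pharmacists → C(4,4) = 1.
Both groups omitted at once is impossible, so 126 − 6 = 120.

120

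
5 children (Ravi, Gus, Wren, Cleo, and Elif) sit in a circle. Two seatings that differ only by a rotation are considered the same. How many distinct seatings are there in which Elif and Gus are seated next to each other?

12

Treat {Elif, Gus} as one unit (2 internal orders) and seat the resulting 4 units around the table: (3)! circular arrangements.
So 2 × (3)! = 2 × 6 = 12.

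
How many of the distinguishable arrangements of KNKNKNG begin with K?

60

With the first slot taken by K, it remains to arrange the other 6 letters (NKNKNG).
Those 6 letters have K appearing twice and N appearing 3 times, giving (6)!/(3!·2!) = 60.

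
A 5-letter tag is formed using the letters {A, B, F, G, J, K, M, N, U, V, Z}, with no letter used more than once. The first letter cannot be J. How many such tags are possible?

The first letter has 11−1 = 10 choices (anything except J).
The remaining 4 letters are filled from the other 10 symbols without repetition: 10 × 9 × 8 × 7 = 5040.
Total: 10 × 5040 = 50400.

50400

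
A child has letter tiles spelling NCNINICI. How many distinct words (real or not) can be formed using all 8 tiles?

560

NCNINICI has 8 letters with C appearing twice, I appearing 3 times, and N appearing 3 times.
The number of distinct arrangements is 8!/(3!·3!·2!) = 40320/72 = 560.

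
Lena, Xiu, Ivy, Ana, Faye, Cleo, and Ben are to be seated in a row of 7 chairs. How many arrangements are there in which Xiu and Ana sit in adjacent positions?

1440

Treat {Xiu, Ana} as a single unit. There are 6 units to order, and the pair itself can be ordered 2 ways.
So the count is 2·(6)! = 1440.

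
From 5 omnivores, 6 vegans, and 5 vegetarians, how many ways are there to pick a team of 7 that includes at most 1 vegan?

1380

Split by how many vegans are chosen (0 through 1).
Sum: C(6,0)·C(10,7) + C(6,1)·C(10,6) = 120 + 1260 = 1380.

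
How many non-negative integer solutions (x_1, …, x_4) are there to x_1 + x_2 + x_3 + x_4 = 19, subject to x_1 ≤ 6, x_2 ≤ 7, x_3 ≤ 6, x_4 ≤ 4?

35

Without the upper bounds there are C(22,3) = 1540 ways to split 19 among 4 variables.
Subtract solutions that violate a single cap (substitute x_i' = x_i − (cap_i+1)): x_1 ≥ 7 gives C(15,3) = 455; x_2 ≥ 8 gives C(14,3) = 364; x_3 ≥ 7 gives C(15,3) = 455; x_4 ≥ 5 gives C(17,3) = 680. Together 1954.
Add back pairs where two caps are both exceeded: 35 + 56 + 120 + 35 + 84 + 120 = 450.
Subtract triples: 0 + 0 + 1 + 0 = 1.
By inclusion–exclusion the count is 1540 − 1954 + 450 − 1 = 35.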